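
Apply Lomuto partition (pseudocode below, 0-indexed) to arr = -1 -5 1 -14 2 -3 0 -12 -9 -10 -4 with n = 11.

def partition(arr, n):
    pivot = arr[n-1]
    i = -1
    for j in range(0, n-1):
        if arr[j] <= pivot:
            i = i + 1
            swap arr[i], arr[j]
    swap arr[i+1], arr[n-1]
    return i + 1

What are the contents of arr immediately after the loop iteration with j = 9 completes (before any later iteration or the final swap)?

-5 -14 -12 -9 -10 -3 0 1 -1 2 -4

pivot=-4, i=-1
j=0: -1>-4, skip
j=1: -5≤-4, i=0, swap(0,1) ⇒ -5 -1 1 -14 2 -3 0 -12 -9 -10 -4
j=2: 1>-4, skip
j=3: -14≤-4, i=1, swap(1,3) ⇒ -5 -14 1 -1 2 -3 0 -12 -9 -10 -4
j=4: 2>-4, skip
j=5: -3>-4, skip
j=6: 0>-4, skip
j=7: -12≤-4, i=2, swap(2,7) ⇒ -5 -14 -12 -1 2 -3 0 1 -9 -10 -4
j=8: -9≤-4, i=3, swap(3,8) ⇒ -5 -14 -12 -9 2 -3 0 1 -1 -10 -4
j=9: -10≤-4, i=4, swap(4,9) ⇒ -5 -14 -12 -9 -10 -3 0 1 -1 2 -4
(after j=9) arr = -5 -14 -12 -9 -10 -3 0 1 -1 2 -4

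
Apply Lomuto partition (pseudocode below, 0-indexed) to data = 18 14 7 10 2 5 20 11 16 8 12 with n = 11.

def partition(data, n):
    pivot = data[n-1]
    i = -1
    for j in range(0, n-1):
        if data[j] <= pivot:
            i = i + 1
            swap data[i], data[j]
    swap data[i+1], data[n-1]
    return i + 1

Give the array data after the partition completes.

pivot=12, i=-1
j=0: 18>12, skip
j=1: 14>12, skip
j=2: 7≤12, i=0, swap(0,2) ⇒ 7 14 18 10 2 5 20 11 16 8 12
j=3: 10≤12, i=1, swap(1,3) ⇒ 7 10 18 14 2 5 20 11 16 8 12
j=4: 2≤12, i=2, swap(2,4) ⇒ 7 10 2 14 18 5 20 11 16 8 12
j=5: 5≤12, i=3, swap(3,5) ⇒ 7 10 2 5 18 14 20 11 16 8 12
j=6: 20>12, skip
j=7: 11≤12, i=4, swap(4,7) ⇒ 7 10 2 5 11 14 20 18 16 8 12
j=8: 16>12, skip
j=9: 8≤12, i=5, swap(5,9) ⇒ 7 10 2 5 11 8 20 18 16 14 12
swap(6,10) ⇒ 7 10 2 5 11 8 12 18 16 14 20; return 6

7 10 2 5 11 8 12 18 16 14 20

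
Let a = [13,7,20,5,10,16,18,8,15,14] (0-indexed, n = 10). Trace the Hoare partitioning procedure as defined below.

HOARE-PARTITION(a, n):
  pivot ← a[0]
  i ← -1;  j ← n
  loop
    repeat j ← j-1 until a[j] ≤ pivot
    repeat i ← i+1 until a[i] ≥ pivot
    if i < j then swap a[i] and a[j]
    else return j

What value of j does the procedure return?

pivot=13
j stops at 7 (8), i stops at 0 (13); swap ⇒ [8,7,20,5,10,16,18,13,15,14]
j stops at 4 (10), i stops at 2 (20); swap ⇒ [8,7,10,5,20,16,18,13,15,14]
j stops at 3, i stops at 4; i≥j ⇒ return 3. a=[8,7,10,5,20,16,18,13,15,14]

3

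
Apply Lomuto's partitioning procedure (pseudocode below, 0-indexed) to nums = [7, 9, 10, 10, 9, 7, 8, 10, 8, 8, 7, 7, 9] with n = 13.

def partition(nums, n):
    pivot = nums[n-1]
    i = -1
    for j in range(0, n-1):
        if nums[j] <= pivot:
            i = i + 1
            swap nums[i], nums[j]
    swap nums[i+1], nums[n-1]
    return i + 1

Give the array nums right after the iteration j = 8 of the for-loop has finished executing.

[7, 9, 9, 7, 8, 8, 10, 10, 10, 8, 7, 7, 9]

pivot=9, i=-1
j=0: 7≤9, i=0, swap(0,0) ⇒ [7, 9, 10, 10, 9, 7, 8, 10, 8, 8, 7, 7, 9]
j=1: 9≤9, i=1, swap(1,1) ⇒ [7, 9, 10, 10, 9, 7, 8, 10, 8, 8, 7, 7, 9]
j=2: 10>9, skip
j=3: 10>9, skip
j=4: 9≤9, i=2, swap(2,4) ⇒ [7, 9, 9, 10, 10, 7, 8, 10, 8, 8, 7, 7, 9]
j=5: 7≤9, i=3, swap(3,5) ⇒ [7, 9, 9, 7, 10, 10, 8, 10, 8, 8, 7, 7, 9]
j=6: 8≤9, i=4, swap(4,6) ⇒ [7, 9, 9, 7, 8, 10, 10, 10, 8, 8, 7, 7, 9]
j=7: 10>9, skip
j=8: 8≤9, i=5, swap(5,8) ⇒ [7, 9, 9, 7, 8, 8, 10, 10, 10, 8, 7, 7, 9]
(after j=8) nums = [7, 9, 9, 7, 8, 8, 10, 10, 10, 8, 7, 7, 9]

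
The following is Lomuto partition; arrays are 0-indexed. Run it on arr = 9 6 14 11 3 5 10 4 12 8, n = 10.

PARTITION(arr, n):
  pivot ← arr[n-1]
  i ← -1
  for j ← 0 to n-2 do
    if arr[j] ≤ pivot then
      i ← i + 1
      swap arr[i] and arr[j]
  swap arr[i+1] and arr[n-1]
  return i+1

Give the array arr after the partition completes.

pivot=8, i=-1
j=0: 9>8, skip
j=1: 6≤8, i=0, swap(0,1) ⇒ 6 9 14 11 3 5 10 4 12 8
j=2: 14>8, skip
j=3: 11>8, skip
j=4: 3≤8, i=1, swap(1,4) ⇒ 6 3 14 11 9 5 10 4 12 8
j=5: 5≤8, i=2, swap(2,5) ⇒ 6 3 5 11 9 14 10 4 12 8
j=6: 10>8, skip
j=7: 4≤8, i=3, swap(3,7) ⇒ 6 3 5 4 9 14 10 11 12 8
j=8: 12>8, skip
swap(4,9) ⇒ 6 3 5 4 8 14 10 11 12 9; return 4

6 3 5 4 8 14 10 11 12 9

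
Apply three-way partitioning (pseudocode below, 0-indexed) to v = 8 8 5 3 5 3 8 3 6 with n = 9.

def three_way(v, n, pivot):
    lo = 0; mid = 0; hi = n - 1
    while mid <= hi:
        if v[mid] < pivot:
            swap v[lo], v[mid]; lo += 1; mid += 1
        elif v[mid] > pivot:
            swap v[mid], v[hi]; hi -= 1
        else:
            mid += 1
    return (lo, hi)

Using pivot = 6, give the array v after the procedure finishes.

lo=0 mid=0 hi=8
8>6: swap(0,8), hi=7 ⇒ 6 8 5 3 5 3 8 3 8
6=6: mid=1
8>6: swap(1,7), hi=6 ⇒ 6 3 5 3 5 3 8 8 8
3<6: swap(0,1), lo=1 mid=2 ⇒ 3 6 5 3 5 3 8 8 8
5<6: swap(1,2), lo=2 mid=3 ⇒ 3 5 6 3 5 3 8 8 8
3<6: swap(2,3), lo=3 mid=4 ⇒ 3 5 3 6 5 3 8 8 8
5<6: swap(3,4), lo=4 mid=5 ⇒ 3 5 3 5 6 3 8 8 8
3<6: swap(4,5), lo=5 mid=6 ⇒ 3 5 3 5 3 6 8 8 8
8>6: swap(6,6), hi=5 ⇒ 3 5 3 5 3 6 8 8 8
done. lo=5 hi=5; v=3 5 3 5 3 6 8 8 8

3 5 3 5 3 6 8 8 8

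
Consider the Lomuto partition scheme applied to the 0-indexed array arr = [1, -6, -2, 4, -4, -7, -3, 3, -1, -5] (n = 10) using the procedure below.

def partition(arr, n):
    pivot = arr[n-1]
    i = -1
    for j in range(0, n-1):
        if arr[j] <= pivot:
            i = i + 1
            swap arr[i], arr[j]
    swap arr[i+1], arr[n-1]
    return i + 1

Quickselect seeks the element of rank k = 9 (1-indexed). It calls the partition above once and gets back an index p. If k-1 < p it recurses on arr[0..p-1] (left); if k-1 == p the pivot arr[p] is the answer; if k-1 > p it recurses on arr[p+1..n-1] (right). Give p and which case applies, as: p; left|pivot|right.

pivot=-5, i=-1
j=0: 1>-5, skip
j=1: -6≤-5, i=0, swap(0,1) ⇒ [-6, 1, -2, 4, -4, -7, -3, 3, -1, -5]
j=2: -2>-5, skip
j=3: 4>-5, skip
j=4: -4>-5, skip
j=5: -7≤-5, i=1, swap(1,5) ⇒ [-6, -7, -2, 4, -4, 1, -3, 3, -1, -5]
j=6: -3>-5, skip
j=7: 3>-5, skip
j=8: -1>-5, skip
swap(2,9) ⇒ [-6, -7, -5, 4, -4, 1, -3, 3, -1, -2]; return 2
p = 2; k-1 = 8 > 2 ⇒ right

2; right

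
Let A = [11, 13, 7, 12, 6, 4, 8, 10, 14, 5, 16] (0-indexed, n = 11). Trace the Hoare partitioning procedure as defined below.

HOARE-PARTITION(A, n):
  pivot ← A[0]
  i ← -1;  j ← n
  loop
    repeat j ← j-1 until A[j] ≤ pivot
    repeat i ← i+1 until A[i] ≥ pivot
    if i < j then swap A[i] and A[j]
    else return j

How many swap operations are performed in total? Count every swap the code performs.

pivot = A[0] = 11; i = -1, j = 11
j→9 (A[9]=5≤11), i→0 (A[0]=11≥11); i<j, swap → [5, 13, 7, 12, 6, 4, 8, 10, 14, 11, 16]
j→7 (A[7]=10≤11), i→1 (A[1]=13≥11); i<j, swap → [5, 10, 7, 12, 6, 4, 8, 13, 14, 11, 16]
j→6 (A[6]=8≤11), i→3 (A[3]=12≥11); i<j, swap → [5, 10, 7, 8, 6, 4, 12, 13, 14, 11, 16]
j→5, i→6; i≥j, return j=5. A = [5, 10, 7, 8, 6, 4, 12, 13, 14, 11, 16]

3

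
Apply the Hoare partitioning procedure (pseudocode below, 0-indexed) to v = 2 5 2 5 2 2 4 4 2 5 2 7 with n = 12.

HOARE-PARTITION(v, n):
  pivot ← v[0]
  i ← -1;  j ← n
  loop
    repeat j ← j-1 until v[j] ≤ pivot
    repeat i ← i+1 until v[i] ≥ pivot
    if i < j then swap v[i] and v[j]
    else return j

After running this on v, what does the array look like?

2 2 2 2 5 2 4 4 5 5 2 7

pivot = v[0] = 2; i = -1, j = 12
j→10 (v[10]=2≤2), i→0 (v[0]=2≥2); i<j, swap → 2 5 2 5 2 2 4 4 2 5 2 7
j→8 (v[8]=2≤2), i→1 (v[1]=5≥2); i<j, swap → 2 2 2 5 2 2 4 4 5 5 2 7
j→5 (v[5]=2≤2), i→2 (v[2]=2≥2); i<j, swap → 2 2 2 5 2 2 4 4 5 5 2 7
j→4 (v[4]=2≤2), i→3 (v[3]=5≥2); i<j, swap → 2 2 2 2 5 2 4 4 5 5 2 7
j→3, i→4; i≥j, return j=3. v = 2 2 2 2 5 2 4 4 5 5 2 7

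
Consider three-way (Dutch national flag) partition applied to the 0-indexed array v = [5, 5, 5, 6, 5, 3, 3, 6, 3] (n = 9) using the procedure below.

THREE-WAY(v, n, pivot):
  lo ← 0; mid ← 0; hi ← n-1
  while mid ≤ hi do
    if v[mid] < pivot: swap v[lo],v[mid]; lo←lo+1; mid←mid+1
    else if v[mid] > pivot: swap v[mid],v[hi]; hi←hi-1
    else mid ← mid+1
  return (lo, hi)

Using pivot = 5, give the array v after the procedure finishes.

[3, 3, 3, 5, 5, 5, 5, 6, 6]

pivot = 5; lo=0, mid=0, hi=8
v[mid]=5=5: mid=1
v[mid]=5=5: mid=2
v[mid]=5=5: mid=3
v[mid]=6>5: swap v[3],v[8]; hi=7 → [5, 5, 5, 3, 5, 3, 3, 6, 6]
v[mid]=3<5: swap v[0],v[3]; lo=1,mid=4 → [3, 5, 5, 5, 5, 3, 3, 6, 6]
v[mid]=5=5: mid=5
v[mid]=3<5: swap v[1],v[5]; lo=2,mid=6 → [3, 3, 5, 5, 5, 5, 3, 6, 6]
v[mid]=3<5: swap v[2],v[6]; lo=3,mid=7 → [3, 3, 3, 5, 5, 5, 5, 6, 6]
v[mid]=6>5: swap v[7],v[7]; hi=6 → [3, 3, 3, 5, 5, 5, 5, 6, 6]
end: lo=3, hi=6; v = [3, 3, 3, 5, 5, 5, 5, 6, 6]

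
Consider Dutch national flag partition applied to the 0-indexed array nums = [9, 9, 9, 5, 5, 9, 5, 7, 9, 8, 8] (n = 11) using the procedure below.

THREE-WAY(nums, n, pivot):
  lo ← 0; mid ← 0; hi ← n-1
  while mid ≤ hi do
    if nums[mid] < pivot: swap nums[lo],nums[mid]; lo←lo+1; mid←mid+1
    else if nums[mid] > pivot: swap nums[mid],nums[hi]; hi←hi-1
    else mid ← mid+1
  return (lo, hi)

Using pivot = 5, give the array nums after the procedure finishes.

lo=0 mid=0 hi=10
9>5: swap(0,10), hi=9 ⇒ [8, 9, 9, 5, 5, 9, 5, 7, 9, 8, 9]
8>5: swap(0,9), hi=8 ⇒ [8, 9, 9, 5, 5, 9, 5, 7, 9, 8, 9]
8>5: swap(0,8), hi=7 ⇒ [9, 9, 9, 5, 5, 9, 5, 7, 8, 8, 9]
9>5: swap(0,7), hi=6 ⇒ [7, 9, 9, 5, 5, 9, 5, 9, 8, 8, 9]
7>5: swap(0,6), hi=5 ⇒ [5, 9, 9, 5, 5, 9, 7, 9, 8, 8, 9]
5=5: mid=1
9>5: swap(1,5), hi=4 ⇒ [5, 9, 9, 5, 5, 9, 7, 9, 8, 8, 9]
9>5: swap(1,4), hi=3 ⇒ [5, 5, 9, 5, 9, 9, 7, 9, 8, 8, 9]
5=5: mid=2
9>5: swap(2,3), hi=2 ⇒ [5, 5, 5, 9, 9, 9, 7, 9, 8, 8, 9]
5=5: mid=3
done. lo=0 hi=2; nums=[5, 5, 5, 9, 9, 9, 7, 9, 8, 8, 9]

[5, 5, 5, 9, 9, 9, 7, 9, 8, 8, 9]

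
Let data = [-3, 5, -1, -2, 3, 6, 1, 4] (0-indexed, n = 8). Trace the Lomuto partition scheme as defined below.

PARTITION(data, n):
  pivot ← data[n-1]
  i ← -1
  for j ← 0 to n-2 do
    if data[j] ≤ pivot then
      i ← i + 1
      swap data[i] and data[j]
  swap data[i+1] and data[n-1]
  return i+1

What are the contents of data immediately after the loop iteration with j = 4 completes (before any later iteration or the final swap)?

pivot=4, i=-1
j=0: -3≤4, i=0, swap(0,0) ⇒ [-3, 5, -1, -2, 3, 6, 1, 4]
j=1: 5>4, skip
j=2: -1≤4, i=1, swap(1,2) ⇒ [-3, -1, 5, -2, 3, 6, 1, 4]
j=3: -2≤4, i=2, swap(2,3) ⇒ [-3, -1, -2, 5, 3, 6, 1, 4]
j=4: 3≤4, i=3, swap(3,4) ⇒ [-3, -1, -2, 3, 5, 6, 1, 4]
(after j=4) data = [-3, -1, -2, 3, 5, 6, 1, 4]

[-3, -1, -2, 3, 5, 6, 1, 4]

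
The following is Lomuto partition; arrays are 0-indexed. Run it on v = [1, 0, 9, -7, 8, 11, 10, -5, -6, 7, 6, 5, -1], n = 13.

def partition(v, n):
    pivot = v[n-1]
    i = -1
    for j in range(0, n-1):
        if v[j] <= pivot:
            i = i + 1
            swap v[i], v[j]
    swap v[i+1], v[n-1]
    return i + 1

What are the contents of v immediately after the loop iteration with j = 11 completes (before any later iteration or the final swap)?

pivot=-1, i=-1
j=0: 1>-1, skip
j=1: 0>-1, skip
j=2: 9>-1, skip
j=3: -7≤-1, i=0, swap(0,3) ⇒ [-7, 0, 9, 1, 8, 11, 10, -5, -6, 7, 6, 5, -1]
j=4: 8>-1, skip
j=5: 11>-1, skip
j=6: 10>-1, skip
j=7: -5≤-1, i=1, swap(1,7) ⇒ [-7, -5, 9, 1, 8, 11, 10, 0, -6, 7, 6, 5, -1]
j=8: -6≤-1, i=2, swap(2,8) ⇒ [-7, -5, -6, 1, 8, 11, 10, 0, 9, 7, 6, 5, -1]
j=9: 7>-1, skip
j=10: 6>-1, skip
j=11: 5>-1, skip
(after j=11) v = [-7, -5, -6, 1, 8, 11, 10, 0, 9, 7, 6, 5, -1]

[-7, -5, -6, 1, 8, 11, 10, 0, 9, 7, 6, 5, -1]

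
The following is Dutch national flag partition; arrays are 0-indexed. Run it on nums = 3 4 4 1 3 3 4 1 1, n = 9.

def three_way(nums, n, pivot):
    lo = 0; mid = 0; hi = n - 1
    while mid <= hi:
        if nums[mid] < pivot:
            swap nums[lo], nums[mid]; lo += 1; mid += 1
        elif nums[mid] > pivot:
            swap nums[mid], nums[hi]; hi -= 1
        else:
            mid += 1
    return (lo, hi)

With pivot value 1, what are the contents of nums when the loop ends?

1 1 1 3 3 4 4 4 3

lo=0 mid=0 hi=8
3>1: swap(0,8), hi=7 ⇒ 1 4 4 1 3 3 4 1 3
1=1: mid=1
4>1: swap(1,7), hi=6 ⇒ 1 1 4 1 3 3 4 4 3
1=1: mid=2
4>1: swap(2,6), hi=5 ⇒ 1 1 4 1 3 3 4 4 3
4>1: swap(2,5), hi=4 ⇒ 1 1 3 1 3 4 4 4 3
3>1: swap(2,4), hi=3 ⇒ 1 1 3 1 3 4 4 4 3
3>1: swap(2,3), hi=2 ⇒ 1 1 1 3 3 4 4 4 3
1=1: mid=3
done. lo=0 hi=2; nums=1 1 1 3 3 4 4 4 3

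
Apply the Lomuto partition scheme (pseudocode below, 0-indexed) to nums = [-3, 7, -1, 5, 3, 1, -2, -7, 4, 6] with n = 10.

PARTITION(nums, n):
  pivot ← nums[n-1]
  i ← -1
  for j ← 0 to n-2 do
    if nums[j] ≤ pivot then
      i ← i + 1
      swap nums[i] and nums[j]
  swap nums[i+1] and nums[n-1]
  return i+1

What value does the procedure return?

pivot = nums[9] = 6; i = -1
j=0: nums[0]=-3 ≤ 6 → i=0, swap nums[0],nums[0] (no change) → [-3, 7, -1, 5, 3, 1, -2, -7, 4, 6]
j=1: nums[1]=7 > 6 → no swap
j=2: nums[2]=-1 ≤ 6 → i=1, swap nums[1],nums[2] → [-3, -1, 7, 5, 3, 1, -2, -7, 4, 6]
j=3: nums[3]=5 ≤ 6 → i=2, swap nums[2],nums[3] → [-3, -1, 5, 7, 3, 1, -2, -7, 4, 6]
j=4: nums[4]=3 ≤ 6 → i=3, swap nums[3],nums[4] → [-3, -1, 5, 3, 7, 1, -2, -7, 4, 6]
j=5: nums[5]=1 ≤ 6 → i=4, swap nums[4],nums[5] → [-3, -1, 5, 3, 1, 7, -2, -7, 4, 6]
j=6: nums[6]=-2 ≤ 6 → i=5, swap nums[5],nums[6] → [-3, -1, 5, 3, 1, -2, 7, -7, 4, 6]
j=7: nums[7]=-7 ≤ 6 → i=6, swap nums[6],nums[7] → [-3, -1, 5, 3, 1, -2, -7, 7, 4, 6]
j=8: nums[8]=4 ≤ 6 → i=7, swap nums[7],nums[8] → [-3, -1, 5, 3, 1, -2, -7, 4, 7, 6]
final swap nums[8],nums[9] → [-3, -1, 5, 3, 1, -2, -7, 4, 6, 7]; return 8

8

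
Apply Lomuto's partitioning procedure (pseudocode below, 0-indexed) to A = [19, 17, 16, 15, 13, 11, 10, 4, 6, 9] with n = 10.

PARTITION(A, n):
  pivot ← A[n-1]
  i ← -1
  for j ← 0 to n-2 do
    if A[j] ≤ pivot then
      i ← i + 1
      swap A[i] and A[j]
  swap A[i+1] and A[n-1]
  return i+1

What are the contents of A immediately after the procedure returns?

pivot = A[9] = 9; i = -1
j=0: A[0]=19 > 9 → no swap
j=1: A[1]=17 > 9 → no swap
j=2: A[2]=16 > 9 → no swap
j=3: A[3]=15 > 9 → no swap
j=4: A[4]=13 > 9 → no swap
j=5: A[5]=11 > 9 → no swap
j=6: A[6]=10 > 9 → no swap
j=7: A[7]=4 ≤ 9 → i=0, swap A[0],A[7] → [4, 17, 16, 15, 13, 11, 10, 19, 6, 9]
j=8: A[8]=6 ≤ 9 → i=1, swap A[1],A[8] → [4, 6, 16, 15, 13, 11, 10, 19, 17, 9]
final swap A[2],A[9] → [4, 6, 9, 15, 13, 11, 10, 19, 17, 16]; return 2

[4, 6, 9, 15, 13, 11, 10, 19, 17, 16]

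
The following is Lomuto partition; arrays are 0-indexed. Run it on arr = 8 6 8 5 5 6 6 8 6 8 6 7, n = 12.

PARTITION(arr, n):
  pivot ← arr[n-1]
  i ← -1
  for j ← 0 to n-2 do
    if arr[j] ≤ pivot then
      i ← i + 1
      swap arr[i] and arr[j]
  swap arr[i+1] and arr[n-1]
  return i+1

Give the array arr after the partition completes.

6 5 5 6 6 6 6 7 8 8 8 8

pivot=7, i=-1
j=0: 8>7, skip
j=1: 6≤7, i=0, swap(0,1) ⇒ 6 8 8 5 5 6 6 8 6 8 6 7
j=2: 8>7, skip
j=3: 5≤7, i=1, swap(1,3) ⇒ 6 5 8 8 5 6 6 8 6 8 6 7
j=4: 5≤7, i=2, swap(2,4) ⇒ 6 5 5 8 8 6 6 8 6 8 6 7
j=5: 6≤7, i=3, swap(3,5) ⇒ 6 5 5 6 8 8 6 8 6 8 6 7
j=6: 6≤7, i=4, swap(4,6) ⇒ 6 5 5 6 6 8 8 8 6 8 6 7
j=7: 8>7, skip
j=8: 6≤7, i=5, swap(5,8) ⇒ 6 5 5 6 6 6 8 8 8 8 6 7
j=9: 8>7, skip
j=10: 6≤7, i=6, swap(6,10) ⇒ 6 5 5 6 6 6 6 8 8 8 8 7
swap(7,11) ⇒ 6 5 5 6 6 6 6 7 8 8 8 8; return 7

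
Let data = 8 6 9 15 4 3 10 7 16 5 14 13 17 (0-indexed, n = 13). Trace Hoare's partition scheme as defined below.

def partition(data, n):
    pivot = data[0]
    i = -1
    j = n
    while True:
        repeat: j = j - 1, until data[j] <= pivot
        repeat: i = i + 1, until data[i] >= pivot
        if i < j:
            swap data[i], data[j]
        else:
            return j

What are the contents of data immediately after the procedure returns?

pivot=8
j stops at 9 (5), i stops at 0 (8); swap ⇒ 5 6 9 15 4 3 10 7 16 8 14 13 17
j stops at 7 (7), i stops at 2 (9); swap ⇒ 5 6 7 15 4 3 10 9 16 8 14 13 17
j stops at 5 (3), i stops at 3 (15); swap ⇒ 5 6 7 3 4 15 10 9 16 8 14 13 17
j stops at 4, i stops at 5; i≥j ⇒ return 4. data=5 6 7 3 4 15 10 9 16 8 14 13 17

5 6 7 3 4 15 10 9 16 8 14 13 17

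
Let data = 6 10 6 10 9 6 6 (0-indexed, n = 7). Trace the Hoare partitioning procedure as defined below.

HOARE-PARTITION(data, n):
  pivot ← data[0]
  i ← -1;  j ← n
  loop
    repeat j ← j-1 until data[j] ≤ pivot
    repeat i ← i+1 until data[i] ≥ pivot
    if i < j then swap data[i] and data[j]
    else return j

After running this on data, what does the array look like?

6 6 6 10 9 10 6

pivot=6
j stops at 6 (6), i stops at 0 (6); swap ⇒ 6 10 6 10 9 6 6
j stops at 5 (6), i stops at 1 (10); swap ⇒ 6 6 6 10 9 10 6
j stops at 2, i stops at 2; i≥j ⇒ return 2. data=6 6 6 10 9 10 6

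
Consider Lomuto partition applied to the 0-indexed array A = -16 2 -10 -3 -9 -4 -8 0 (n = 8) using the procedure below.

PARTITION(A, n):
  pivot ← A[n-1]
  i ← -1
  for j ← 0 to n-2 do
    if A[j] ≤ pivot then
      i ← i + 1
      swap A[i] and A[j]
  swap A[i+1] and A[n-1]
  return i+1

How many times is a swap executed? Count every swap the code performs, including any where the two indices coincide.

7

pivot = A[7] = 0; i = -1
j=0: A[0]=-16 ≤ 0 → i=0, swap A[0],A[0] (no change) → -16 2 -10 -3 -9 -4 -8 0
j=1: A[1]=2 > 0 → no swap
j=2: A[2]=-10 ≤ 0 → i=1, swap A[1],A[2] → -16 -10 2 -3 -9 -4 -8 0
j=3: A[3]=-3 ≤ 0 → i=2, swap A[2],A[3] → -16 -10 -3 2 -9 -4 -8 0
j=4: A[4]=-9 ≤ 0 → i=3, swap A[3],A[4] → -16 -10 -3 -9 2 -4 -8 0
j=5: A[5]=-4 ≤ 0 → i=4, swap A[4],A[5] → -16 -10 -3 -9 -4 2 -8 0
j=6: A[6]=-8 ≤ 0 → i=5, swap A[5],A[6] → -16 -10 -3 -9 -4 -8 2 0
final swap A[6],A[7] → -16 -10 -3 -9 -4 -8 0 2; return 6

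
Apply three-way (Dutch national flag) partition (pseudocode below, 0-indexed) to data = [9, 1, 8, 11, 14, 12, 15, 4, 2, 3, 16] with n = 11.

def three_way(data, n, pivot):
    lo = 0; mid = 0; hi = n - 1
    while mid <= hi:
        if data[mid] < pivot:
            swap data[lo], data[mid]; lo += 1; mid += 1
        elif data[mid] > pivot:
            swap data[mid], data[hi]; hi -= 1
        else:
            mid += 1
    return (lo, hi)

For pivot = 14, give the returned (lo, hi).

lo=0 mid=0 hi=10
9<14: swap(0,0), lo=1 mid=1 ⇒ [9, 1, 8, 11, 14, 12, 15, 4, 2, 3, 16]
1<14: swap(1,1), lo=2 mid=2 ⇒ [9, 1, 8, 11, 14, 12, 15, 4, 2, 3, 16]
8<14: swap(2,2), lo=3 mid=3 ⇒ [9, 1, 8, 11, 14, 12, 15, 4, 2, 3, 16]
11<14: swap(3,3), lo=4 mid=4 ⇒ [9, 1, 8, 11, 14, 12, 15, 4, 2, 3, 16]
14=14: mid=5
12<14: swap(4,5), lo=5 mid=6 ⇒ [9, 1, 8, 11, 12, 14, 15, 4, 2, 3, 16]
15>14: swap(6,10), hi=9 ⇒ [9, 1, 8, 11, 12, 14, 16, 4, 2, 3, 15]
16>14: swap(6,9), hi=8 ⇒ [9, 1, 8, 11, 12, 14, 3, 4, 2, 16, 15]
3<14: swap(5,6), lo=6 mid=7 ⇒ [9, 1, 8, 11, 12, 3, 14, 4, 2, 16, 15]
4<14: swap(6,7), lo=7 mid=8 ⇒ [9, 1, 8, 11, 12, 3, 4, 14, 2, 16, 15]
2<14: swap(7,8), lo=8 mid=9 ⇒ [9, 1, 8, 11, 12, 3, 4, 2, 14, 16, 15]
done. lo=8 hi=8; data=[9, 1, 8, 11, 12, 3, 4, 2, 14, 16, 15]

(8, 8)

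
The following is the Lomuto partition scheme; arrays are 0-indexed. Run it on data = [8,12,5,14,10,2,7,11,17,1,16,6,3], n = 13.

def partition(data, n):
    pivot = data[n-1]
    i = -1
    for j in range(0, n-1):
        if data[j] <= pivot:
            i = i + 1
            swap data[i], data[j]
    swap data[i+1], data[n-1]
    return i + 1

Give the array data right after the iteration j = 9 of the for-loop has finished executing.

[2,1,5,14,10,8,7,11,17,12,16,6,3]

pivot=3, i=-1
j=0: 8>3, skip
j=1: 12>3, skip
j=2: 5>3, skip
j=3: 14>3, skip
j=4: 10>3, skip
j=5: 2≤3, i=0, swap(0,5) ⇒ [2,12,5,14,10,8,7,11,17,1,16,6,3]
j=6: 7>3, skip
j=7: 11>3, skip
j=8: 17>3, skip
j=9: 1≤3, i=1, swap(1,9) ⇒ [2,1,5,14,10,8,7,11,17,12,16,6,3]
(after j=9) data = [2,1,5,14,10,8,7,11,17,12,16,6,3]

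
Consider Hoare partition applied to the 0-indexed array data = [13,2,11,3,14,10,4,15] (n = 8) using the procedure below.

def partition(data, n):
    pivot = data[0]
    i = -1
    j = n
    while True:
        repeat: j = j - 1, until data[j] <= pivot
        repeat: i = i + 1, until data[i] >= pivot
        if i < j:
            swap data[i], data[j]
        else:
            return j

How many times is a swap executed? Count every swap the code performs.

pivot=13
j stops at 6 (4), i stops at 0 (13); swap ⇒ [4,2,11,3,14,10,13,15]
j stops at 5 (10), i stops at 4 (14); swap ⇒ [4,2,11,3,10,14,13,15]
j stops at 4, i stops at 5; i≥j ⇒ return 4. data=[4,2,11,3,10,14,13,15]

2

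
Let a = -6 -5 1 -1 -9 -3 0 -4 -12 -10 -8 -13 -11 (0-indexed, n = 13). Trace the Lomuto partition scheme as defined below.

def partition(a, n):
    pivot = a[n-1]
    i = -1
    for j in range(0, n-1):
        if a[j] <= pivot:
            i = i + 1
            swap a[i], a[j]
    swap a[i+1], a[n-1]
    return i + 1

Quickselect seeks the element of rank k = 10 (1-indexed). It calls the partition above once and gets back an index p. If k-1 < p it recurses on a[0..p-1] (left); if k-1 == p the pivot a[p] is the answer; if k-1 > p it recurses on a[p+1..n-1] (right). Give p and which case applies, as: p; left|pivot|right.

pivot = a[12] = -11; i = -1
j=0: a[0]=-6 > -11 → no swap
j=1: a[1]=-5 > -11 → no swap
j=2: a[2]=1 > -11 → no swap
j=3: a[3]=-1 > -11 → no swap
j=4: a[4]=-9 > -11 → no swap
j=5: a[5]=-3 > -11 → no swap
j=6: a[6]=0 > -11 → no swap
j=7: a[7]=-4 > -11 → no swap
j=8: a[8]=-12 ≤ -11 → i=0, swap a[0],a[8] → -12 -5 1 -1 -9 -3 0 -4 -6 -10 -8 -13 -11
j=9: a[9]=-10 > -11 → no swap
j=10: a[10]=-8 > -11 → no swap
j=11: a[11]=-13 ≤ -11 → i=1, swap a[1],a[11] → -12 -13 1 -1 -9 -3 0 -4 -6 -10 -8 -5 -11
final swap a[2],a[12] → -12 -13 -11 -1 -9 -3 0 -4 -6 -10 -8 -5 1; return 2
p = 2; k-1 = 9 > 2 ⇒ right

2; right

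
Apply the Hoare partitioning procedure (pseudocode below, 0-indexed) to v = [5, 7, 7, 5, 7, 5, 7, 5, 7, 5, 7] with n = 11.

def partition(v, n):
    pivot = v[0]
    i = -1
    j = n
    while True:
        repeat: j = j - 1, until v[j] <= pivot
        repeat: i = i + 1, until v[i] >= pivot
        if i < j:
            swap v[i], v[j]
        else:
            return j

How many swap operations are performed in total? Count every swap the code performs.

pivot = v[0] = 5; i = -1, j = 11
j→9 (v[9]=5≤5), i→0 (v[0]=5≥5); i<j, swap → [5, 7, 7, 5, 7, 5, 7, 5, 7, 5, 7]
j→7 (v[7]=5≤5), i→1 (v[1]=7≥5); i<j, swap → [5, 5, 7, 5, 7, 5, 7, 7, 7, 5, 7]
j→5 (v[5]=5≤5), i→2 (v[2]=7≥5); i<j, swap → [5, 5, 5, 5, 7, 7, 7, 7, 7, 5, 7]
j→3, i→3; i≥j, return j=3. v = [5, 5, 5, 5, 7, 7, 7, 7, 7, 5, 7]

3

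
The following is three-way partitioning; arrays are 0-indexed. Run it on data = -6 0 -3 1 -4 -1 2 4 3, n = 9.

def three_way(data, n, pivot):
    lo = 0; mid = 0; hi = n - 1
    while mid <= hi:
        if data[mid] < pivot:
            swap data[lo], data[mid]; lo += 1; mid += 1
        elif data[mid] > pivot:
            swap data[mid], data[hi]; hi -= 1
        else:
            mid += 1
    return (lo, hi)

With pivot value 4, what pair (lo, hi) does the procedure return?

(8, 8)

pivot = 4; lo=0, mid=0, hi=8
data[mid]=-6<4: swap data[0],data[0]; lo=1,mid=1 → -6 0 -3 1 -4 -1 2 4 3
data[mid]=0<4: swap data[1],data[1]; lo=2,mid=2 → -6 0 -3 1 -4 -1 2 4 3
data[mid]=-3<4: swap data[2],data[2]; lo=3,mid=3 → -6 0 -3 1 -4 -1 2 4 3
data[mid]=1<4: swap data[3],data[3]; lo=4,mid=4 → -6 0 -3 1 -4 -1 2 4 3
data[mid]=-4<4: swap data[4],data[4]; lo=5,mid=5 → -6 0 -3 1 -4 -1 2 4 3
data[mid]=-1<4: swap data[5],data[5]; lo=6,mid=6 → -6 0 -3 1 -4 -1 2 4 3
data[mid]=2<4: swap data[6],data[6]; lo=7,mid=7 → -6 0 -3 1 -4 -1 2 4 3
data[mid]=4=4: mid=8
data[mid]=3<4: swap data[7],data[8]; lo=8,mid=9 → -6 0 -3 1 -4 -1 2 3 4
end: lo=8, hi=8; data = -6 0 -3 1 -4 -1 2 3 4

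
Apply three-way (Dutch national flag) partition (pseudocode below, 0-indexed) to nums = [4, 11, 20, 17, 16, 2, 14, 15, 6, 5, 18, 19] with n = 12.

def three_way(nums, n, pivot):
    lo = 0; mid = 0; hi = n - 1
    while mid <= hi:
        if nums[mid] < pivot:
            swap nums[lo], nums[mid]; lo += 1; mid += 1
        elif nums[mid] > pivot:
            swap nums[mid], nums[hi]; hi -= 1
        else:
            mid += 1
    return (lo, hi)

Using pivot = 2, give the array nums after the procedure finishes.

pivot = 2; lo=0, mid=0, hi=11
nums[mid]=4>2: swap nums[0],nums[11]; hi=10 → [19, 11, 20, 17, 16, 2, 14, 15, 6, 5, 18, 4]
nums[mid]=19>2: swap nums[0],nums[10]; hi=9 → [18, 11, 20, 17, 16, 2, 14, 15, 6, 5, 19, 4]
nums[mid]=18>2: swap nums[0],nums[9]; hi=8 → [5, 11, 20, 17, 16, 2, 14, 15, 6, 18, 19, 4]
nums[mid]=5>2: swap nums[0],nums[8]; hi=7 → [6, 11, 20, 17, 16, 2, 14, 15, 5, 18, 19, 4]
nums[mid]=6>2: swap nums[0],nums[7]; hi=6 → [15, 11, 20, 17, 16, 2, 14, 6, 5, 18, 19, 4]
nums[mid]=15>2: swap nums[0],nums[6]; hi=5 → [14, 11, 20, 17, 16, 2, 15, 6, 5, 18, 19, 4]
nums[mid]=14>2: swap nums[0],nums[5]; hi=4 → [2, 11, 20, 17, 16, 14, 15, 6, 5, 18, 19, 4]
nums[mid]=2=2: mid=1
nums[mid]=11>2: swap nums[1],nums[4]; hi=3 → [2, 16, 20, 17, 11, 14, 15, 6, 5, 18, 19, 4]
nums[mid]=16>2: swap nums[1],nums[3]; hi=2 → [2, 17, 20, 16, 11, 14, 15, 6, 5, 18, 19, 4]
nums[mid]=17>2: swap nums[1],nums[2]; hi=1 → [2, 20, 17, 16, 11, 14, 15, 6, 5, 18, 19, 4]
nums[mid]=20>2: swap nums[1],nums[1]; hi=0 → [2, 20, 17, 16, 11, 14, 15, 6, 5, 18, 19, 4]
end: lo=0, hi=0; nums = [2, 20, 17, 16, 11, 14, 15, 6, 5, 18, 19, 4]

[2, 20, 17, 16, 11, 14, 15, 6, 5, 18, 19, 4]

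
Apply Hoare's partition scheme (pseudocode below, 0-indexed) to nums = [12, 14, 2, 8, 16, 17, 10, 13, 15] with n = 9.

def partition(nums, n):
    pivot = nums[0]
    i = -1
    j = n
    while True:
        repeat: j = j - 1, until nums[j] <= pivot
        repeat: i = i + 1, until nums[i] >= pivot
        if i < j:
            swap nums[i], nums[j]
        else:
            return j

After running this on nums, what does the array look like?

pivot=12
j stops at 6 (10), i stops at 0 (12); swap ⇒ [10, 14, 2, 8, 16, 17, 12, 13, 15]
j stops at 3 (8), i stops at 1 (14); swap ⇒ [10, 8, 2, 14, 16, 17, 12, 13, 15]
j stops at 2, i stops at 3; i≥j ⇒ return 2. nums=[10, 8, 2, 14, 16, 17, 12, 13, 15]

[10, 8, 2, 14, 16, 17, 12, 13, 15]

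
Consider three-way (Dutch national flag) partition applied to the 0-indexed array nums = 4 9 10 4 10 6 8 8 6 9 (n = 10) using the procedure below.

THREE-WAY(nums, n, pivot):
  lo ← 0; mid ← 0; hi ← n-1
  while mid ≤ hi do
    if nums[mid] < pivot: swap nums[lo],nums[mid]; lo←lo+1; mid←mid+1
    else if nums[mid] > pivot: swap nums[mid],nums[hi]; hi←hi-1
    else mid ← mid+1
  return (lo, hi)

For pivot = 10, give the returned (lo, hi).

pivot = 10; lo=0, mid=0, hi=9
nums[mid]=4<10: swap nums[0],nums[0]; lo=1,mid=1 → 4 9 10 4 10 6 8 8 6 9
nums[mid]=9<10: swap nums[1],nums[1]; lo=2,mid=2 → 4 9 10 4 10 6 8 8 6 9
nums[mid]=10=10: mid=3
nums[mid]=4<10: swap nums[2],nums[3]; lo=3,mid=4 → 4 9 4 10 10 6 8 8 6 9
nums[mid]=10=10: mid=5
nums[mid]=6<10: swap nums[3],nums[5]; lo=4,mid=6 → 4 9 4 6 10 10 8 8 6 9
nums[mid]=8<10: swap nums[4],nums[6]; lo=5,mid=7 → 4 9 4 6 8 10 10 8 6 9
nums[mid]=8<10: swap nums[5],nums[7]; lo=6,mid=8 → 4 9 4 6 8 8 10 10 6 9
nums[mid]=6<10: swap nums[6],nums[8]; lo=7,mid=9 → 4 9 4 6 8 8 6 10 10 9
nums[mid]=9<10: swap nums[7],nums[9]; lo=8,mid=10 → 4 9 4 6 8 8 6 9 10 10
end: lo=8, hi=9; nums = 4 9 4 6 8 8 6 9 10 10

(8, 9)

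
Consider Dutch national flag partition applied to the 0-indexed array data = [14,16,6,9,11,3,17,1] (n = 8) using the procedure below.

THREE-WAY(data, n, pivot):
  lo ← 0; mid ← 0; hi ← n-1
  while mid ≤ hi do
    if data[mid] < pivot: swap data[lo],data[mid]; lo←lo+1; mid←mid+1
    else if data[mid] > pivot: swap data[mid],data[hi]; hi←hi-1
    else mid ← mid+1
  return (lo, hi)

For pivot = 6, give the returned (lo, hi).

(2, 2)

lo=0 mid=0 hi=7
14>6: swap(0,7), hi=6 ⇒ [1,16,6,9,11,3,17,14]
1<6: swap(0,0), lo=1 mid=1 ⇒ [1,16,6,9,11,3,17,14]
16>6: swap(1,6), hi=5 ⇒ [1,17,6,9,11,3,16,14]
17>6: swap(1,5), hi=4 ⇒ [1,3,6,9,11,17,16,14]
3<6: swap(1,1), lo=2 mid=2 ⇒ [1,3,6,9,11,17,16,14]
6=6: mid=3
9>6: swap(3,4), hi=3 ⇒ [1,3,6,11,9,17,16,14]
11>6: swap(3,3), hi=2 ⇒ [1,3,6,11,9,17,16,14]
done. lo=2 hi=2; data=[1,3,6,11,9,17,16,14]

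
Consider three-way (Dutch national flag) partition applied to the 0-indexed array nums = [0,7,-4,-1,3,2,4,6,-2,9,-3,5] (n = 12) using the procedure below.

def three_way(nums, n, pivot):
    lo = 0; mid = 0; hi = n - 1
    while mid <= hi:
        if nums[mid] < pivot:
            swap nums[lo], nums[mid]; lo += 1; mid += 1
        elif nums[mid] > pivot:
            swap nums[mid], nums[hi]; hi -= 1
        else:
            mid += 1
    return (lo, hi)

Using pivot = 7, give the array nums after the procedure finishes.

[0,-4,-1,3,2,4,6,-2,5,-3,7,9]

lo=0 mid=0 hi=11
0<7: swap(0,0), lo=1 mid=1 ⇒ [0,7,-4,-1,3,2,4,6,-2,9,-3,5]
7=7: mid=2
-4<7: swap(1,2), lo=2 mid=3 ⇒ [0,-4,7,-1,3,2,4,6,-2,9,-3,5]
-1<7: swap(2,3), lo=3 mid=4 ⇒ [0,-4,-1,7,3,2,4,6,-2,9,-3,5]
3<7: swap(3,4), lo=4 mid=5 ⇒ [0,-4,-1,3,7,2,4,6,-2,9,-3,5]
2<7: swap(4,5), lo=5 mid=6 ⇒ [0,-4,-1,3,2,7,4,6,-2,9,-3,5]
4<7: swap(5,6), lo=6 mid=7 ⇒ [0,-4,-1,3,2,4,7,6,-2,9,-3,5]
6<7: swap(6,7), lo=7 mid=8 ⇒ [0,-4,-1,3,2,4,6,7,-2,9,-3,5]
-2<7: swap(7,8), lo=8 mid=9 ⇒ [0,-4,-1,3,2,4,6,-2,7,9,-3,5]
9>7: swap(9,11), hi=10 ⇒ [0,-4,-1,3,2,4,6,-2,7,5,-3,9]
5<7: swap(8,9), lo=9 mid=10 ⇒ [0,-4,-1,3,2,4,6,-2,5,7,-3,9]
-3<7: swap(9,10), lo=10 mid=11 ⇒ [0,-4,-1,3,2,4,6,-2,5,-3,7,9]
done. lo=10 hi=10; nums=[0,-4,-1,3,2,4,6,-2,5,-3,7,9]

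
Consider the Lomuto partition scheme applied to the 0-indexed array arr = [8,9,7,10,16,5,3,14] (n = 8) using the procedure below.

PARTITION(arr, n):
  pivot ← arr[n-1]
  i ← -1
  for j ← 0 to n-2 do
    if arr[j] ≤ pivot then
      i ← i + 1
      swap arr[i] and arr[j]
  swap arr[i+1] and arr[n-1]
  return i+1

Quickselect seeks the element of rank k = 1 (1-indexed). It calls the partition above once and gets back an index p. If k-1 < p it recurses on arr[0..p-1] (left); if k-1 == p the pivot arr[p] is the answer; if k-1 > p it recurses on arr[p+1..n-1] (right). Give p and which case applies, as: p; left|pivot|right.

pivot=14, i=-1
j=0: 8≤14, i=0, swap(0,0) ⇒ [8,9,7,10,16,5,3,14]
j=1: 9≤14, i=1, swap(1,1) ⇒ [8,9,7,10,16,5,3,14]
j=2: 7≤14, i=2, swap(2,2) ⇒ [8,9,7,10,16,5,3,14]
j=3: 10≤14, i=3, swap(3,3) ⇒ [8,9,7,10,16,5,3,14]
j=4: 16>14, skip
j=5: 5≤14, i=4, swap(4,5) ⇒ [8,9,7,10,5,16,3,14]
j=6: 3≤14, i=5, swap(5,6) ⇒ [8,9,7,10,5,3,16,14]
swap(6,7) ⇒ [8,9,7,10,5,3,14,16]; return 6
p = 6; k-1 = 0 < 6 ⇒ left

6; left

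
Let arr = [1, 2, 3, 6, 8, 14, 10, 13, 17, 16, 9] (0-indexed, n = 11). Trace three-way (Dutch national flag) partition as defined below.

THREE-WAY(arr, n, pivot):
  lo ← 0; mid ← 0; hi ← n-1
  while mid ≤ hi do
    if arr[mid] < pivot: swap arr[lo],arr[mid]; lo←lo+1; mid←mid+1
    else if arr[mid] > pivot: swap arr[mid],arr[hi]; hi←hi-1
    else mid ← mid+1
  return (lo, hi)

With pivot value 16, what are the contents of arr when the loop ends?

lo=0 mid=0 hi=10
1<16: swap(0,0), lo=1 mid=1 ⇒ [1, 2, 3, 6, 8, 14, 10, 13, 17, 16, 9]
2<16: swap(1,1), lo=2 mid=2 ⇒ [1, 2, 3, 6, 8, 14, 10, 13, 17, 16, 9]
3<16: swap(2,2), lo=3 mid=3 ⇒ [1, 2, 3, 6, 8, 14, 10, 13, 17, 16, 9]
6<16: swap(3,3), lo=4 mid=4 ⇒ [1, 2, 3, 6, 8, 14, 10, 13, 17, 16, 9]
8<16: swap(4,4), lo=5 mid=5 ⇒ [1, 2, 3, 6, 8, 14, 10, 13, 17, 16, 9]
14<16: swap(5,5), lo=6 mid=6 ⇒ [1, 2, 3, 6, 8, 14, 10, 13, 17, 16, 9]
10<16: swap(6,6), lo=7 mid=7 ⇒ [1, 2, 3, 6, 8, 14, 10, 13, 17, 16, 9]
13<16: swap(7,7), lo=8 mid=8 ⇒ [1, 2, 3, 6, 8, 14, 10, 13, 17, 16, 9]
17>16: swap(8,10), hi=9 ⇒ [1, 2, 3, 6, 8, 14, 10, 13, 9, 16, 17]
9<16: swap(8,8), lo=9 mid=9 ⇒ [1, 2, 3, 6, 8, 14, 10, 13, 9, 16, 17]
16=16: mid=10
done. lo=9 hi=9; arr=[1, 2, 3, 6, 8, 14, 10, 13, 9, 16, 17]

[1, 2, 3, 6, 8, 14, 10, 13, 9, 16, 17]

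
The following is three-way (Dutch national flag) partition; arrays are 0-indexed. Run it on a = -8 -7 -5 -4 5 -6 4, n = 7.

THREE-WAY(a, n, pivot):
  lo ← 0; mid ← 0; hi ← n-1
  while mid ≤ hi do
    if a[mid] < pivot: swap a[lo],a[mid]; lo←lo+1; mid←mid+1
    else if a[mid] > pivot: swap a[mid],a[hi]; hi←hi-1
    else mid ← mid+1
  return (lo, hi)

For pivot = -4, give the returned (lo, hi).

(4, 4)

pivot = -4; lo=0, mid=0, hi=6
a[mid]=-8<-4: swap a[0],a[0]; lo=1,mid=1 → -8 -7 -5 -4 5 -6 4
a[mid]=-7<-4: swap a[1],a[1]; lo=2,mid=2 → -8 -7 -5 -4 5 -6 4
a[mid]=-5<-4: swap a[2],a[2]; lo=3,mid=3 → -8 -7 -5 -4 5 -6 4
a[mid]=-4=-4: mid=4
a[mid]=5>-4: swap a[4],a[6]; hi=5 → -8 -7 -5 -4 4 -6 5
a[mid]=4>-4: swap a[4],a[5]; hi=4 → -8 -7 -5 -4 -6 4 5
a[mid]=-6<-4: swap a[3],a[4]; lo=4,mid=5 → -8 -7 -5 -6 -4 4 5
end: lo=4, hi=4; a = -8 -7 -5 -6 -4 4 5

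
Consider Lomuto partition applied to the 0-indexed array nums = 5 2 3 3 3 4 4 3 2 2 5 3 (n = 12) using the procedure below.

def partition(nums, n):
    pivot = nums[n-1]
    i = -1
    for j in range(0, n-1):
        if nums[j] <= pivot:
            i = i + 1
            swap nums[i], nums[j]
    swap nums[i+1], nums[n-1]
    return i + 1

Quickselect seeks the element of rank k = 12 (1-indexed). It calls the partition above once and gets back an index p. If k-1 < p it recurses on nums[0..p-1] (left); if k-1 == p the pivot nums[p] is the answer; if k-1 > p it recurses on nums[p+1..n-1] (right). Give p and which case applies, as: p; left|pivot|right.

pivot = nums[11] = 3; i = -1
j=0: nums[0]=5 > 3 → no swap
j=1: nums[1]=2 ≤ 3 → i=0, swap nums[0],nums[1] → 2 5 3 3 3 4 4 3 2 2 5 3
j=2: nums[2]=3 ≤ 3 → i=1, swap nums[1],nums[2] → 2 3 5 3 3 4 4 3 2 2 5 3
j=3: nums[3]=3 ≤ 3 → i=2, swap nums[2],nums[3] → 2 3 3 5 3 4 4 3 2 2 5 3
j=4: nums[4]=3 ≤ 3 → i=3, swap nums[3],nums[4] → 2 3 3 3 5 4 4 3 2 2 5 3
j=5: nums[5]=4 > 3 → no swap
j=6: nums[6]=4 > 3 → no swap
j=7: nums[7]=3 ≤ 3 → i=4, swap nums[4],nums[7] → 2 3 3 3 3 4 4 5 2 2 5 3
j=8: nums[8]=2 ≤ 3 → i=5, swap nums[5],nums[8] → 2 3 3 3 3 2 4 5 4 2 5 3
j=9: nums[9]=2 ≤ 3 → i=6, swap nums[6],nums[9] → 2 3 3 3 3 2 2 5 4 4 5 3
j=10: nums[10]=5 > 3 → no swap
final swap nums[7],nums[11] → 2 3 3 3 3 2 2 3 4 4 5 5; return 7
p = 7; k-1 = 11 > 7 ⇒ right

7; right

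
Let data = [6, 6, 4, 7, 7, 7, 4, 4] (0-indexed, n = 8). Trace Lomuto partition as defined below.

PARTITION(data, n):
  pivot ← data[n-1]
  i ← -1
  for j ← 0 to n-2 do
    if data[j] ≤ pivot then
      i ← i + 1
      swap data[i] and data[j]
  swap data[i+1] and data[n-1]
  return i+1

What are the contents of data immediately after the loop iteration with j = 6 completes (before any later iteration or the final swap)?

[4, 4, 6, 7, 7, 7, 6, 4]

pivot = data[7] = 4; i = -1
j=0: data[0]=6 > 4 → no swap
j=1: data[1]=6 > 4 → no swap
j=2: data[2]=4 ≤ 4 → i=0, swap data[0],data[2] → [4, 6, 6, 7, 7, 7, 4, 4]
j=3: data[3]=7 > 4 → no swap
j=4: data[4]=7 > 4 → no swap
j=5: data[5]=7 > 4 → no swap
j=6: data[6]=4 ≤ 4 → i=1, swap data[1],data[6] → [4, 4, 6, 7, 7, 7, 6, 4]
(after j=6) data = [4, 4, 6, 7, 7, 7, 6, 4]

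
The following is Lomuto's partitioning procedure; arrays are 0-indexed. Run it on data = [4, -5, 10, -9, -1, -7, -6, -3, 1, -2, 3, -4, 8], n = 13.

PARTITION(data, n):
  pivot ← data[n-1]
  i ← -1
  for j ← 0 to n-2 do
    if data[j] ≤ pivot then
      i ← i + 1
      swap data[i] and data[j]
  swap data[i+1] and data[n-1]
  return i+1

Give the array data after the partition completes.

[4, -5, -9, -1, -7, -6, -3, 1, -2, 3, -4, 8, 10]

pivot = data[12] = 8; i = -1
j=0: data[0]=4 ≤ 8 → i=0, swap data[0],data[0] (no change) → [4, -5, 10, -9, -1, -7, -6, -3, 1, -2, 3, -4, 8]
j=1: data[1]=-5 ≤ 8 → i=1, swap data[1],data[1] (no change) → [4, -5, 10, -9, -1, -7, -6, -3, 1, -2, 3, -4, 8]
j=2: data[2]=10 > 8 → no swap
j=3: data[3]=-9 ≤ 8 → i=2, swap data[2],data[3] → [4, -5, -9, 10, -1, -7, -6, -3, 1, -2, 3, -4, 8]
j=4: data[4]=-1 ≤ 8 → i=3, swap data[3],data[4] → [4, -5, -9, -1, 10, -7, -6, -3, 1, -2, 3, -4, 8]
j=5: data[5]=-7 ≤ 8 → i=4, swap data[4],data[5] → [4, -5, -9, -1, -7, 10, -6, -3, 1, -2, 3, -4, 8]
j=6: data[6]=-6 ≤ 8 → i=5, swap data[5],data[6] → [4, -5, -9, -1, -7, -6, 10, -3, 1, -2, 3, -4, 8]
j=7: data[7]=-3 ≤ 8 → i=6, swap data[6],data[7] → [4, -5, -9, -1, -7, -6, -3, 10, 1, -2, 3, -4, 8]
j=8: data[8]=1 ≤ 8 → i=7, swap data[7],data[8] → [4, -5, -9, -1, -7, -6, -3, 1, 10, -2, 3, -4, 8]
j=9: data[9]=-2 ≤ 8 → i=8, swap data[8],data[9] → [4, -5, -9, -1, -7, -6, -3, 1, -2, 10, 3, -4, 8]
j=10: data[10]=3 ≤ 8 → i=9, swap data[9],data[10] → [4, -5, -9, -1, -7, -6, -3, 1, -2, 3, 10, -4, 8]
j=11: data[11]=-4 ≤ 8 → i=10, swap data[10],data[11] → [4, -5, -9, -1, -7, -6, -3, 1, -2, 3, -4, 10, 8]
final swap data[11],data[12] → [4, -5, -9, -1, -7, -6, -3, 1, -2, 3, -4, 8, 10]; return 11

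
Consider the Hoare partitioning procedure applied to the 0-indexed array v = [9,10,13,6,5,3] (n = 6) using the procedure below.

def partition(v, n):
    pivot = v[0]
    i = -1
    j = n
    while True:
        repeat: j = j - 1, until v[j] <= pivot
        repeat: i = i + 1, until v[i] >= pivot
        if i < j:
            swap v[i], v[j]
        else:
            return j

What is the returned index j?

pivot=9
j stops at 5 (3), i stops at 0 (9); swap ⇒ [3,10,13,6,5,9]
j stops at 4 (5), i stops at 1 (10); swap ⇒ [3,5,13,6,10,9]
j stops at 3 (6), i stops at 2 (13); swap ⇒ [3,5,6,13,10,9]
j stops at 2, i stops at 3; i≥j ⇒ return 2. v=[3,5,6,13,10,9]

2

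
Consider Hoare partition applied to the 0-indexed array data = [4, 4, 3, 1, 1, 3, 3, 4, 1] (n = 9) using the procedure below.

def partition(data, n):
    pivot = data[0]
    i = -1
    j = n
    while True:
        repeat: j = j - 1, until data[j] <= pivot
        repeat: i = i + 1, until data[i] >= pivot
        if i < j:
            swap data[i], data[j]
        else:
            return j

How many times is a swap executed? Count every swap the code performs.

2

pivot = data[0] = 4; i = -1, j = 9
j→8 (data[8]=1≤4), i→0 (data[0]=4≥4); i<j, swap → [1, 4, 3, 1, 1, 3, 3, 4, 4]
j→7 (data[7]=4≤4), i→1 (data[1]=4≥4); i<j, swap → [1, 4, 3, 1, 1, 3, 3, 4, 4]
j→6, i→7; i≥j, return j=6. data = [1, 4, 3, 1, 1, 3, 3, 4, 4]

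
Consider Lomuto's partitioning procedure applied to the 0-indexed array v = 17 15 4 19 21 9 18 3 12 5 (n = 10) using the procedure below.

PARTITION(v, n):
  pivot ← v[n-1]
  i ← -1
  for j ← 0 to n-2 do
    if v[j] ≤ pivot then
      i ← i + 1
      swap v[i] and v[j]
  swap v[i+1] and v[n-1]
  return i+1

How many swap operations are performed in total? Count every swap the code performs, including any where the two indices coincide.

pivot=5, i=-1
j=0: 17>5, skip
j=1: 15>5, skip
j=2: 4≤5, i=0, swap(0,2) ⇒ 4 15 17 19 21 9 18 3 12 5
j=3: 19>5, skip
j=4: 21>5, skip
j=5: 9>5, skip
j=6: 18>5, skip
j=7: 3≤5, i=1, swap(1,7) ⇒ 4 3 17 19 21 9 18 15 12 5
j=8: 12>5, skip
swap(2,9) ⇒ 4 3 5 19 21 9 18 15 12 17; return 2

3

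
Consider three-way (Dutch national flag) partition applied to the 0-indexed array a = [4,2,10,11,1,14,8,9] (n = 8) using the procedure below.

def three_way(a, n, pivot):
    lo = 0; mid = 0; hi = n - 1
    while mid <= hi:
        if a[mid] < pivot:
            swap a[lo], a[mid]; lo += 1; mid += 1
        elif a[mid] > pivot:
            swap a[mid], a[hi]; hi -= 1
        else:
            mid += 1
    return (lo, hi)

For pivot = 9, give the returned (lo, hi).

(4, 4)

pivot = 9; lo=0, mid=0, hi=7
a[mid]=4<9: swap a[0],a[0]; lo=1,mid=1 → [4,2,10,11,1,14,8,9]
a[mid]=2<9: swap a[1],a[1]; lo=2,mid=2 → [4,2,10,11,1,14,8,9]
a[mid]=10>9: swap a[2],a[7]; hi=6 → [4,2,9,11,1,14,8,10]
a[mid]=9=9: mid=3
a[mid]=11>9: swap a[3],a[6]; hi=5 → [4,2,9,8,1,14,11,10]
a[mid]=8<9: swap a[2],a[3]; lo=3,mid=4 → [4,2,8,9,1,14,11,10]
a[mid]=1<9: swap a[3],a[4]; lo=4,mid=5 → [4,2,8,1,9,14,11,10]
a[mid]=14>9: swap a[5],a[5]; hi=4 → [4,2,8,1,9,14,11,10]
end: lo=4, hi=4; a = [4,2,8,1,9,14,11,10]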